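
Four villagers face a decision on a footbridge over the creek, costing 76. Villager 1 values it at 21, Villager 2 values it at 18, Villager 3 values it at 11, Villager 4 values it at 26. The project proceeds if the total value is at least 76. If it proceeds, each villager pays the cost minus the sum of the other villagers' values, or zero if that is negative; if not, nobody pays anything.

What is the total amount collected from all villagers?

Total value 76 ≥ cost 76, so it is built.
Villager 1: others sum to 55; max(0, 76 - 55) = 21.
Villager 2: others sum to 58; max(0, 76 - 58) = 18.
Villager 3: others sum to 65; max(0, 76 - 65) = 11.
Villager 4: others sum to 50; max(0, 76 - 50) = 26.
Total collected = 21 + 18 + 11 + 26 = 76.

76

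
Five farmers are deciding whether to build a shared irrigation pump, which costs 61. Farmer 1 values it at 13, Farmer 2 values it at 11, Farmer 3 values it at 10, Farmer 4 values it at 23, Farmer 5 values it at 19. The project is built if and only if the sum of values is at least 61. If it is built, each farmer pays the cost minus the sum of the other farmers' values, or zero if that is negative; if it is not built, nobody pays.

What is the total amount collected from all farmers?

12

Total value 76 ≥ cost 61, so it is built.
Farmer 1: others sum to 63; max(0, 61 - 63) = 0.
Farmer 2: others sum to 65; max(0, 61 - 65) = 0.
Farmer 3: others sum to 66; max(0, 61 - 66) = 0.
Farmer 4: others sum to 53; max(0, 61 - 53) = 8.
Farmer 5: others sum to 57; max(0, 61 - 57) = 4.
Total collected = 0 + 0 + 0 + 8 + 4 = 12.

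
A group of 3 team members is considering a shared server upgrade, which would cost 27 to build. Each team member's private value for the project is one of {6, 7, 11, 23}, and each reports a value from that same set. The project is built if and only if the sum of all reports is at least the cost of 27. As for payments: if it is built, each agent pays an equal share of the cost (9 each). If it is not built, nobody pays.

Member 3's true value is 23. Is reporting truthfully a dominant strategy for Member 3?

Yes

Check each profile of the others' reports and compare truth against every alternative report.
Others report (6, 6): truth gives 14, best alternative gives 0.
Others report (6, 7): truth gives 14, best alternative gives 0.
Others report (7, 6): truth gives 14, best alternative gives 0.
Others report (7, 7): truth gives 14, best alternative gives 0.
Others report (6, 11): truth gives 14, best alternative gives 14.
Others report (6, 23): truth gives 14, best alternative gives 14.
(Remaining 10 profiles checked similarly; truth is weakly best in each.)
In every case the truthful report is at least as good as any alternative, so it is a dominant strategy.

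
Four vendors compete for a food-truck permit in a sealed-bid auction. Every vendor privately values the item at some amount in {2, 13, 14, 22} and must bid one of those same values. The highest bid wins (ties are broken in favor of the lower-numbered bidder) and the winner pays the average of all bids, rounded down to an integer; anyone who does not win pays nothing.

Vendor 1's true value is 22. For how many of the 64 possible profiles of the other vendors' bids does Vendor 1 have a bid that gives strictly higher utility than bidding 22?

27

Others bid (2, 2, 2): truth gives 15; bid 2 gives 20 > 15. Violating.
Others bid (2, 2, 13): truth gives 13; bid 13 gives 15 > 13. Violating.
Others bid (2, 2, 14): truth gives 12; bid 14 gives 14 > 12. Violating.
Others bid (2, 13, 2): truth gives 13; bid 13 gives 15 > 13. Violating.
Others bid (2, 2, 22): truth gives 10; no alternative beats it.
Others bid (2, 13, 22): truth gives 8; no alternative beats it.
(Checking all 64 profiles: 27 have a profitable deviation, 37 do not.)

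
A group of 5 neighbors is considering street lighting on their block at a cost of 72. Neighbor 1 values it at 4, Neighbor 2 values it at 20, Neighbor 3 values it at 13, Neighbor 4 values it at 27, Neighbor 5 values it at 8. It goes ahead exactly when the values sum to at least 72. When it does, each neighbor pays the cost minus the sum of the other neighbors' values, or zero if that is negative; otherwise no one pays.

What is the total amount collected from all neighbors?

Total value 72 ≥ cost 72, so it is built.
Neighbor 1: others sum to 68; max(0, 72 - 68) = 4.
Neighbor 2: others sum to 52; max(0, 72 - 52) = 20.
Neighbor 3: others sum to 59; max(0, 72 - 59) = 13.
Neighbor 4: others sum to 45; max(0, 72 - 45) = 27.
Neighbor 5: others sum to 64; max(0, 72 - 64) = 8.
Total collected = 4 + 20 + 13 + 27 + 8 = 72.

72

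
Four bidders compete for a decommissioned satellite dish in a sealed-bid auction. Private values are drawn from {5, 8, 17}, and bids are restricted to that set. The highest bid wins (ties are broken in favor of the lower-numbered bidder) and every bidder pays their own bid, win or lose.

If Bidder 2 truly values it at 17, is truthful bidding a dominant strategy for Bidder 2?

No

Consider the case where Bidder 1 bids 5, Bidder 3 bids 5 and Bidder 4 bids 5.
Truthful bid 17: wins, pays 17, utility 17 - 17 = 0.
Bid 8 instead: wins, pays 8, utility 17 - 8 = 9.
Since 9 > 0, bidding 8 is strictly better here, so truthful bidding is not dominant.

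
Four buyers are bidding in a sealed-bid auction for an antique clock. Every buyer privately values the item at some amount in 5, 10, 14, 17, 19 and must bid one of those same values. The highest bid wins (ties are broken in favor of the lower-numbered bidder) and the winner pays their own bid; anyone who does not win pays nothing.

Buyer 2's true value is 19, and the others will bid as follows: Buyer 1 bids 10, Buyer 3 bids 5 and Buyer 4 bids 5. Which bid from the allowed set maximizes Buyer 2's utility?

Bid 5: loses, pays 0, utility 0.
Bid 10: loses, pays 0, utility 0.
Bid 14: wins, pays 14, utility 19 - 14 = 5.
Bid 17: wins, pays 17, utility 19 - 17 = 2.
Bid 19: wins, pays 19, utility 19 - 19 = 0.
The best choice is 14 with utility 5.

14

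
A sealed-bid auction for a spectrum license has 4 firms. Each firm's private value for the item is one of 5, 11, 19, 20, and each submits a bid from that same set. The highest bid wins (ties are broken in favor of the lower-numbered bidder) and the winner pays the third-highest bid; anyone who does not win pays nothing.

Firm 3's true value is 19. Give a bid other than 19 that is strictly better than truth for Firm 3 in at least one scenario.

20

Suppose Firm 1 bids 5, Firm 2 bids 5 and Firm 4 bids 20.
Bid 19: loses, pays 0, utility 0.
Bid 20: wins, pays 5, utility 19 - 5 = 14.
So bidding 20 beats truth here (14 > 0).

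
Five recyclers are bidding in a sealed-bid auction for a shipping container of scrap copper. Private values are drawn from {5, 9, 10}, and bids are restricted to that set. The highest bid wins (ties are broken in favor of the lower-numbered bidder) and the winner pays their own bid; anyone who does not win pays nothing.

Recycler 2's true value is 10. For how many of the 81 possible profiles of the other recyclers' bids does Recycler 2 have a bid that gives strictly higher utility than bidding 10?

Others bid (5, 5, 5, 5): truth gives 0; bid 9 gives 1 > 0. Violating.
Others bid (5, 5, 5, 9): truth gives 0; bid 9 gives 1 > 0. Violating.
Others bid (5, 5, 9, 5): truth gives 0; bid 9 gives 1 > 0. Violating.
Others bid (5, 5, 9, 9): truth gives 0; bid 9 gives 1 > 0. Violating.
Others bid (5, 5, 5, 10): truth gives 0; no alternative beats it.
Others bid (5, 5, 9, 10): truth gives 0; no alternative beats it.
(Checking all 81 profiles: 8 have a profitable deviation, 73 do not.)

8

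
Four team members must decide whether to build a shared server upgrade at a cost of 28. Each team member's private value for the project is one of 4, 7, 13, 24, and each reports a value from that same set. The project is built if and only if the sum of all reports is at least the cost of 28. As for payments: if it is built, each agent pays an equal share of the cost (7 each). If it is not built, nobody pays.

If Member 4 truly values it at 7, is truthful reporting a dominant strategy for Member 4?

Yes

Check each profile of the others' reports and compare truth against every alternative report.
Others report (4, 4, 4): truth gives 0, best alternative gives 0.
Others report (4, 4, 7): truth gives 0, best alternative gives 0.
Others report (4, 4, 13): truth gives 0, best alternative gives 0.
Others report (4, 4, 24): truth gives 0, best alternative gives 0.
Others report (4, 7, 4): truth gives 0, best alternative gives 0.
Others report (4, 7, 7): truth gives 0, best alternative gives 0.
(Remaining 58 profiles checked similarly; truth is weakly best in each.)
In every case the truthful report is at least as good as any alternative, so it is a dominant strategy.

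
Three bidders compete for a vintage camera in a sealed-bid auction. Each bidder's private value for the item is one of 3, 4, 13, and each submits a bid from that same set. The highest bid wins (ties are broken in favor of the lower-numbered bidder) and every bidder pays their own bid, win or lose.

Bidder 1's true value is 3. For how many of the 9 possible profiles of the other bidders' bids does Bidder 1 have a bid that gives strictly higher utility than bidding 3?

3

Others bid (3, 4): truth gives -3; bid 4 gives -1 > -3. Violating.
Others bid (4, 3): truth gives -3; bid 4 gives -1 > -3. Violating.
Others bid (4, 4): truth gives -3; bid 4 gives -1 > -3. Violating.
Others bid (3, 3): truth gives 0; no alternative beats it.
Others bid (3, 13): truth gives -3; no alternative beats it.
(Checking all 9 profiles: 3 have a profitable deviation, 6 do not.)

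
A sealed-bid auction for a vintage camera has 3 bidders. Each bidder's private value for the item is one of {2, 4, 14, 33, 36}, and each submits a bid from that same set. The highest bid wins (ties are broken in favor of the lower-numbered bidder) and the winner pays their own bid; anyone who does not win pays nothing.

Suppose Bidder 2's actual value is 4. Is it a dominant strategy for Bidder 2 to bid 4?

Yes

Check each profile of the others' bids and compare truth against every alternative bid.
Others bid (2, 2): truth gives 0, best alternative gives 0.
Others bid (2, 4): truth gives 0, best alternative gives 0.
Others bid (2, 14): truth gives 0, best alternative gives 0.
Others bid (2, 33): truth gives 0, best alternative gives 0.
Others bid (2, 36): truth gives 0, best alternative gives 0.
Others bid (4, 2): truth gives 0, best alternative gives 0.
(Remaining 19 profiles checked similarly; truth is weakly best in each.)
In every case the truthful bid is at least as good as any alternative, so it is a dominant strategy.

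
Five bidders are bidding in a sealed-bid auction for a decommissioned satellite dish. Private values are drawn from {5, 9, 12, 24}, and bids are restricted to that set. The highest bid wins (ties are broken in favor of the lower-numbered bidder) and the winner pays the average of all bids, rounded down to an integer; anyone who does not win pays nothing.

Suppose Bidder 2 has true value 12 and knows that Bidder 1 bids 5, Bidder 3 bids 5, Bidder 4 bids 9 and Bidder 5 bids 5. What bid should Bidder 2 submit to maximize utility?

Bid 5: loses, pays 0, utility 0.
Bid 9: wins, pays 6, utility 12 - 6 = 6.
Bid 12: wins, pays 7, utility 12 - 7 = 5.
Bid 24: wins, pays 9, utility 12 - 9 = 3.
The best choice is 9 with utility 6.

9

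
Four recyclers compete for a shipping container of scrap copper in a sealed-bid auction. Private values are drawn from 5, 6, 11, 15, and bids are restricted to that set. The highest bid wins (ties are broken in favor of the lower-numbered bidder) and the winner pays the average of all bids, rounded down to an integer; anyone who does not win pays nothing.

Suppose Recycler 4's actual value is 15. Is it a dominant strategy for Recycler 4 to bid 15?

No

Consider the case where Recycler 1 bids 5, Recycler 2 bids 5 and Recycler 3 bids 5.
Truthful bid 15: wins, pays 7, utility 15 - 7 = 8.
Bid 6 instead: wins, pays 5, utility 15 - 5 = 10.
Since 10 > 8, bidding 6 is strictly better here, so truthful bidding is not dominant.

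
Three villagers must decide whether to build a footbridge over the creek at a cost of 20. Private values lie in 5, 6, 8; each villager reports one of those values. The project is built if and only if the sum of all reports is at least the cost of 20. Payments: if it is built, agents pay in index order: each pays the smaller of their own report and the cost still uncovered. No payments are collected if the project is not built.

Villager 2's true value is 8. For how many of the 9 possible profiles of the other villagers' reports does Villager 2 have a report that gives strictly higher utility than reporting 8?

Others report (6, 8): truth gives 0; report 6 gives 2 > 0. Violating.
Others report (8, 6): truth gives 0; report 6 gives 2 > 0. Violating.
Others report (8, 8): truth gives 0; report 5 gives 3 > 0. Violating.
Others report (5, 5): truth gives 0; no alternative beats it.
Others report (5, 6): truth gives 0; no alternative beats it.
(Checking all 9 profiles: 3 have a profitable deviation, 6 do not.)

3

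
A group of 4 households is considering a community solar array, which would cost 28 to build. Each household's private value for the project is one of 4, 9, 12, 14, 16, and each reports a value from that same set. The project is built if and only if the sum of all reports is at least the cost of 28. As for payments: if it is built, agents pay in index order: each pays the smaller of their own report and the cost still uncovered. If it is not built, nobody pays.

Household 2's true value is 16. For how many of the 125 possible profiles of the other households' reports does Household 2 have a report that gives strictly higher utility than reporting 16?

Others report (4, 4, 9): truth gives 0; report 12 gives 4 > 0. Violating.
Others report (4, 4, 12): truth gives 0; report 9 gives 7 > 0. Violating.
Others report (4, 4, 14): truth gives 0; report 9 gives 7 > 0. Violating.
Others report (4, 4, 16): truth gives 0; report 4 gives 12 > 0. Violating.
Others report (4, 4, 4): truth gives 0; no alternative beats it.
(Checking all 125 profiles: 124 have a profitable deviation, 1 does not.)

124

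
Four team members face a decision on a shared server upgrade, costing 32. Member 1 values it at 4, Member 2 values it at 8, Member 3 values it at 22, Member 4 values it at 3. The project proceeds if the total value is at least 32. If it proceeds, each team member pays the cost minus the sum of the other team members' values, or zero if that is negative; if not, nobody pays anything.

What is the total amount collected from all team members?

Total value 37 ≥ cost 32, so it is built.
Member 1: others sum to 33; max(0, 32 - 33) = 0.
Member 2: others sum to 29; max(0, 32 - 29) = 3.
Member 3: others sum to 15; max(0, 32 - 15) = 17.
Member 4: others sum to 34; max(0, 32 - 34) = 0.
Total collected = 0 + 3 + 17 + 0 = 20.

20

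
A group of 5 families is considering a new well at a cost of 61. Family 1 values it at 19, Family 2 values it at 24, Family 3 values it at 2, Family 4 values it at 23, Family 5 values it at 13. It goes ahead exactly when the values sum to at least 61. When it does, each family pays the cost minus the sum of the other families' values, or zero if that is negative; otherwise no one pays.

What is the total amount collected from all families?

7

Total value 81 ≥ cost 61, so it is built.
Family 1: others sum to 62; max(0, 61 - 62) = 0.
Family 2: others sum to 57; max(0, 61 - 57) = 4.
Family 3: others sum to 79; max(0, 61 - 79) = 0.
Family 4: others sum to 58; max(0, 61 - 58) = 3.
Family 5: others sum to 68; max(0, 61 - 68) = 0.
Total collected = 0 + 4 + 0 + 3 + 0 = 7.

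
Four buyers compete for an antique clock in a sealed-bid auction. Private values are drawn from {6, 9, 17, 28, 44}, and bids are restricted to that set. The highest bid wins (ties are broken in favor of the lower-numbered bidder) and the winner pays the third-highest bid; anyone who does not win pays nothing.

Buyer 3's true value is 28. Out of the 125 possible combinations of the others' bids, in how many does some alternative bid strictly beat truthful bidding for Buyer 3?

27

Others bid (6, 6, 44): truth gives 0; bid 44 gives 22 > 0. Violating.
Others bid (6, 9, 44): truth gives 0; bid 44 gives 19 > 0. Violating.
Others bid (6, 17, 44): truth gives 0; bid 44 gives 11 > 0. Violating.
Others bid (6, 28, 6): truth gives 0; bid 44 gives 22 > 0. Violating.
Others bid (6, 6, 6): truth gives 22; no alternative beats it.
Others bid (6, 6, 9): truth gives 22; no alternative beats it.
(Checking all 125 profiles: 27 have a profitable deviation, 98 do not.)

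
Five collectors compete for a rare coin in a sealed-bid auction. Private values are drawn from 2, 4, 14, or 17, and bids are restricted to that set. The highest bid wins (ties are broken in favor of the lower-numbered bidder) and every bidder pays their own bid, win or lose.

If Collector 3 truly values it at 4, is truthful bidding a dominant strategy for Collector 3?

No

Consider the case where Collector 1 bids 2, Collector 2 bids 2, Collector 4 bids 2 and Collector 5 bids 14.
Truthful bid 4: loses but pays 4, utility -4.
Bid 2 instead: loses but pays 2, utility -2.
Since -2 > -4, bidding 2 is strictly better here, so truthful bidding is not dominant.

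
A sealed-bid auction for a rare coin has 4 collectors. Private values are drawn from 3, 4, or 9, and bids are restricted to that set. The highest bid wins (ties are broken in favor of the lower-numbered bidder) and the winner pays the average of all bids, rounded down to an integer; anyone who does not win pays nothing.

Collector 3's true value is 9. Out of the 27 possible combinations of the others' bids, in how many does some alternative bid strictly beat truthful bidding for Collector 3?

2

Others bid (3, 3, 3): truth gives 5; bid 4 gives 6 > 5. Violating.
Others bid (3, 3, 4): truth gives 5; bid 4 gives 6 > 5. Violating.
Others bid (3, 3, 9): truth gives 3; no alternative beats it.
Others bid (3, 4, 3): truth gives 5; no alternative beats it.
(Checking all 27 profiles: 2 have a profitable deviation, 25 do not.)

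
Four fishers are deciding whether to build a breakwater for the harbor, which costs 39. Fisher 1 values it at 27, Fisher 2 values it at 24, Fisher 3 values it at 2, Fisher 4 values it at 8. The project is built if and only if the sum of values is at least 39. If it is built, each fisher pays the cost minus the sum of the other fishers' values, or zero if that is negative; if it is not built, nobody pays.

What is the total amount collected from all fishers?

7

Total value 61 ≥ cost 39, so it is built.
Fisher 1: others sum to 34; max(0, 39 - 34) = 5.
Fisher 2: others sum to 37; max(0, 39 - 37) = 2.
Fisher 3: others sum to 59; max(0, 39 - 59) = 0.
Fisher 4: others sum to 53; max(0, 39 - 53) = 0.
Total collected = 5 + 2 + 0 + 0 = 7.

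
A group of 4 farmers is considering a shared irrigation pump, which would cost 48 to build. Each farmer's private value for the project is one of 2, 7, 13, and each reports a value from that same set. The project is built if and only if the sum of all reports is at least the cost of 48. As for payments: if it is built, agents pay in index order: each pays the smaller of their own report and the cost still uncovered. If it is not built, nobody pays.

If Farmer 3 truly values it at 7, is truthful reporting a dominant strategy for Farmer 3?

Check each profile of the others' reports and compare truth against every alternative report.
Others report (2, 2, 2): truth gives 0, best alternative gives 0.
Others report (2, 2, 7): truth gives 0, best alternative gives 0.
Others report (2, 2, 13): truth gives 0, best alternative gives 0.
Others report (2, 7, 2): truth gives 0, best alternative gives 0.
Others report (2, 7, 7): truth gives 0, best alternative gives 0.
Others report (2, 7, 13): truth gives 0, best alternative gives 0.
(Remaining 21 profiles checked similarly; truth is weakly best in each.)
In every case the truthful report is at least as good as any alternative, so it is a dominant strategy.

Yes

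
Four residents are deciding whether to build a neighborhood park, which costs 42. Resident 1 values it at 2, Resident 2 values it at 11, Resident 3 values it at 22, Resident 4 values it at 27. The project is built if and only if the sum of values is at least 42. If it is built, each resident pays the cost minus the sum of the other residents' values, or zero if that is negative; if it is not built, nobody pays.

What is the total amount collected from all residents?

Total value 62 ≥ cost 42, so it is built.
Resident 1: others sum to 60; max(0, 42 - 60) = 0.
Resident 2: others sum to 51; max(0, 42 - 51) = 0.
Resident 3: others sum to 40; max(0, 42 - 40) = 2.
Resident 4: others sum to 35; max(0, 42 - 35) = 7.
Total collected = 0 + 0 + 2 + 7 = 9.

9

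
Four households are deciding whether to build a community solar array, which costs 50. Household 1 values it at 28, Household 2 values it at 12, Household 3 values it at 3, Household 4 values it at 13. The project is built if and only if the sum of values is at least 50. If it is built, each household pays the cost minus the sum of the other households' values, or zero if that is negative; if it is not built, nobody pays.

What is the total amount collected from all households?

Total value 56 ≥ cost 50, so it is built.
Household 1: others sum to 28; max(0, 50 - 28) = 22.
Household 2: others sum to 44; max(0, 50 - 44) = 6.
Household 3: others sum to 53; max(0, 50 - 53) = 0.
Household 4: others sum to 43; max(0, 50 - 43) = 7.
Total collected = 22 + 6 + 0 + 7 = 35.

35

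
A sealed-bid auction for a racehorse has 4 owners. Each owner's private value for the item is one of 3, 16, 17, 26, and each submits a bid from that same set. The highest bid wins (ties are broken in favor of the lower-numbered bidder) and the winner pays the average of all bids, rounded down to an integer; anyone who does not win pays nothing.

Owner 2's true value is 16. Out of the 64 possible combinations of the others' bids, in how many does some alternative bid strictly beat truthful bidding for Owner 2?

Others bid (3, 3, 17): truth gives 0; bid 17 gives 6 > 0. Violating.
Others bid (3, 3, 26): truth gives 0; bid 26 gives 2 > 0. Violating.
Others bid (3, 16, 17): truth gives 0; bid 17 gives 3 > 0. Violating.
Others bid (3, 17, 3): truth gives 0; bid 17 gives 6 > 0. Violating.
Others bid (3, 3, 3): truth gives 10; no alternative beats it.
Others bid (3, 3, 16): truth gives 7; no alternative beats it.
(Checking all 64 profiles: 17 have a profitable deviation, 47 do not.)

17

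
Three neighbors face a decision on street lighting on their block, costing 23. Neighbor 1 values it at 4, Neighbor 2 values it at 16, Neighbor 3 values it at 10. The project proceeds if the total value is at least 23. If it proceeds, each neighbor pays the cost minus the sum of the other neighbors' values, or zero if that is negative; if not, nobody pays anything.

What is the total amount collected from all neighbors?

12

Total value 30 ≥ cost 23, so it is built.
Neighbor 1: others sum to 26; max(0, 23 - 26) = 0.
Neighbor 2: others sum to 14; max(0, 23 - 14) = 9.
Neighbor 3: others sum to 20; max(0, 23 - 20) = 3.
Total collected = 0 + 9 + 3 = 12.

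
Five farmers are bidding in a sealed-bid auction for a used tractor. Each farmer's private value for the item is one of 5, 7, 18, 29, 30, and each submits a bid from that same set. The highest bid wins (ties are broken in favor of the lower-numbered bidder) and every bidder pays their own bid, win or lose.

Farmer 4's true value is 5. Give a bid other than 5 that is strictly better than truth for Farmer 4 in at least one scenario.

Suppose Farmer 1 bids 5, Farmer 2 bids 5, Farmer 3 bids 5 and Farmer 5 bids 5.
Bid 5: loses but pays 5, utility -5.
Bid 7: wins, pays 7, utility 5 - 7 = -2.
So bidding 7 beats truth here (-2 > -5).

7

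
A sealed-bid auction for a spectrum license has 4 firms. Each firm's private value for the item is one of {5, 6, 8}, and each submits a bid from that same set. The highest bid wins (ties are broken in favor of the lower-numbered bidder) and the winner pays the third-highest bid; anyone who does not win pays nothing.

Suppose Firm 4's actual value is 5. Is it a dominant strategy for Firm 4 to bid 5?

Check each profile of the others' bids and compare truth against every alternative bid.
Others bid (5, 5, 5): truth gives 0, best alternative gives 0.
Others bid (5, 5, 6): truth gives 0, best alternative gives 0.
Others bid (5, 5, 8): truth gives 0, best alternative gives 0.
Others bid (5, 6, 5): truth gives 0, best alternative gives 0.
Others bid (5, 6, 6): truth gives 0, best alternative gives 0.
Others bid (5, 6, 8): truth gives 0, best alternative gives 0.
(Remaining 21 profiles checked similarly; truth is weakly best in each.)
In every case the truthful bid is at least as good as any alternative, so it is a dominant strategy.

Yes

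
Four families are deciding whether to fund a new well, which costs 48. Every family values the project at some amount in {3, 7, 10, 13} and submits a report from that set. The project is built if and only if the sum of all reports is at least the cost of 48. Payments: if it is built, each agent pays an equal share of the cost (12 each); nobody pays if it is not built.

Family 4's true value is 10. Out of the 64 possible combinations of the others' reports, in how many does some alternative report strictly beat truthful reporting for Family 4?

1

Others report (13, 13, 13): truth gives -2; report 3 gives 0 > -2. Violating.
Others report (3, 3, 3): truth gives 0; no alternative beats it.
Others report (3, 3, 7): truth gives 0; no alternative beats it.
(Checking all 64 profiles: 1 has a profitable deviation, 63 do not.)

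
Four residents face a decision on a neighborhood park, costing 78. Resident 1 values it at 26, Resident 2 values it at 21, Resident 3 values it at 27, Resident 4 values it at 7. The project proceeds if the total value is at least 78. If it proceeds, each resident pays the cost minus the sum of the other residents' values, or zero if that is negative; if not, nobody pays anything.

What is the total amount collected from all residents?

69

Total value 81 ≥ cost 78, so it is built.
Resident 1: others sum to 55; max(0, 78 - 55) = 23.
Resident 2: others sum to 60; max(0, 78 - 60) = 18.
Resident 3: others sum to 54; max(0, 78 - 54) = 24.
Resident 4: others sum to 74; max(0, 78 - 74) = 4.
Total collected = 23 + 18 + 24 + 4 = 69.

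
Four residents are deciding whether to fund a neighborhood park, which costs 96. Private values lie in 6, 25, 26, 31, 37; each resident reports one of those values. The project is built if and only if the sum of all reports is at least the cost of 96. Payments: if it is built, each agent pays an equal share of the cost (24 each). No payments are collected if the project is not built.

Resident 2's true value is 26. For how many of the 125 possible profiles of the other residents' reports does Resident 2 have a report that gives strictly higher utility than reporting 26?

Others report (6, 25, 31): truth gives 0; report 37 gives 2 > 0. Violating.
Others report (6, 25, 37): truth gives 0; report 31 gives 2 > 0. Violating.
Others report (6, 26, 31): truth gives 0; report 37 gives 2 > 0. Violating.
Others report (6, 26, 37): truth gives 0; report 31 gives 2 > 0. Violating.
Others report (6, 6, 6): truth gives 0; no alternative beats it.
Others report (6, 6, 25): truth gives 0; no alternative beats it.
(Checking all 125 profiles: 27 have a profitable deviation, 98 do not.)

27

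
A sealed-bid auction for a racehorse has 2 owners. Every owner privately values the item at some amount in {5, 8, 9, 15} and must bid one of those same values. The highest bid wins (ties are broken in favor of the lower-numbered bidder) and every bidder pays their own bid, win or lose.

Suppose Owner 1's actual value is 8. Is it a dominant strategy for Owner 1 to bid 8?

Consider the case where Owner 2 bids 5.
Truthful bid 8: wins, pays 8, utility 8 - 8 = 0.
Bid 5 instead: wins, pays 5, utility 8 - 5 = 3.
Since 3 > 0, bidding 5 is strictly better here, so truthful bidding is not dominant.

No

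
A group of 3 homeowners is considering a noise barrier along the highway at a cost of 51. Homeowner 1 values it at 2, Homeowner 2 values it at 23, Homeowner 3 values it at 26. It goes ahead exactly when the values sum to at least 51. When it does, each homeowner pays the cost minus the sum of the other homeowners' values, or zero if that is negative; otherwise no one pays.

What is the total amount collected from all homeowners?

Total value 51 ≥ cost 51, so it is built.
Homeowner 1: others sum to 49; max(0, 51 - 49) = 2.
Homeowner 2: others sum to 28; max(0, 51 - 28) = 23.
Homeowner 3: others sum to 25; max(0, 51 - 25) = 26.
Total collected = 2 + 23 + 26 = 51.

51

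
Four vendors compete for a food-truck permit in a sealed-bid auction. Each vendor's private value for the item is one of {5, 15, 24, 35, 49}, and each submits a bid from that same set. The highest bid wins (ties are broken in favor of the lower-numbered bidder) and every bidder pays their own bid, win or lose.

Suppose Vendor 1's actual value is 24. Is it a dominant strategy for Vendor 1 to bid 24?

No

Consider the case where Vendor 2 bids 5, Vendor 3 bids 5 and Vendor 4 bids 5.
Truthful bid 24: wins, pays 24, utility 24 - 24 = 0.
Bid 5 instead: wins, pays 5, utility 24 - 5 = 19.
Since 19 > 0, bidding 5 is strictly better here, so truthful bidding is not dominant.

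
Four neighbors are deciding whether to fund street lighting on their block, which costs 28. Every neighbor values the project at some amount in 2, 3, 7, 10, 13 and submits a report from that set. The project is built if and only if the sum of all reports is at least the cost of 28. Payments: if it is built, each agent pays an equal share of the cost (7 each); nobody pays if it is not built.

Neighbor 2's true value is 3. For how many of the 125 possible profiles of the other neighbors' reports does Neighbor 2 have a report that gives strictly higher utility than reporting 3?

Others report (2, 10, 13): truth gives -4; report 2 gives 0 > -4. Violating.
Others report (2, 13, 10): truth gives -4; report 2 gives 0 > -4. Violating.
Others report (10, 2, 13): truth gives -4; report 2 gives 0 > -4. Violating.
Others report (10, 13, 2): truth gives -4; report 2 gives 0 > -4. Violating.
Others report (2, 2, 2): truth gives 0; no alternative beats it.
Others report (2, 2, 3): truth gives 0; no alternative beats it.
(Checking all 125 profiles: 6 have a profitable deviation, 119 do not.)

6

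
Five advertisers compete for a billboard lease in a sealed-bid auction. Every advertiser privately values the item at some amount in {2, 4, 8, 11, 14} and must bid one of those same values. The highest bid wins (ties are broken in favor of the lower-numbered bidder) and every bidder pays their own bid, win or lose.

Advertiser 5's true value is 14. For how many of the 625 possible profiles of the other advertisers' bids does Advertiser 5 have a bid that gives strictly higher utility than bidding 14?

450

Others bid (2, 2, 2, 2): truth gives 0; bid 4 gives 10 > 0. Violating.
Others bid (2, 2, 2, 4): truth gives 0; bid 8 gives 6 > 0. Violating.
Others bid (2, 2, 2, 8): truth gives 0; bid 11 gives 3 > 0. Violating.
Others bid (2, 2, 2, 14): truth gives -14; bid 2 gives -2 > -14. Violating.
Others bid (2, 2, 2, 11): truth gives 0; no alternative beats it.
Others bid (2, 2, 4, 11): truth gives 0; no alternative beats it.
(Checking all 625 profiles: 450 have a profitable deviation, 175 do not.)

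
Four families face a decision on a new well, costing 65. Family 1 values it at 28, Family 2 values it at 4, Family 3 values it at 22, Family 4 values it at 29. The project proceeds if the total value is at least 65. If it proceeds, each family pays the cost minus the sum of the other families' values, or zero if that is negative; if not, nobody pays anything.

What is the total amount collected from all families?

Total value 83 ≥ cost 65, so it is built.
Family 1: others sum to 55; max(0, 65 - 55) = 10.
Family 2: others sum to 79; max(0, 65 - 79) = 0.
Family 3: others sum to 61; max(0, 65 - 61) = 4.
Family 4: others sum to 54; max(0, 65 - 54) = 11.
Total collected = 10 + 0 + 4 + 11 = 25.

25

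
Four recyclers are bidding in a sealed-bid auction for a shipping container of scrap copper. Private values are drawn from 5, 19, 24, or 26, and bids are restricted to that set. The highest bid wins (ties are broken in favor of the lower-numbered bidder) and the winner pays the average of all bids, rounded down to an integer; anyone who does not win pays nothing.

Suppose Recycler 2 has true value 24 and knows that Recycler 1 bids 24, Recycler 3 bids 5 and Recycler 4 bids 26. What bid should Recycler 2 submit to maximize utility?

Bid 5: loses, pays 0, utility 0.
Bid 19: loses, pays 0, utility 0.
Bid 24: loses, pays 0, utility 0.
Bid 26: wins, pays 20, utility 24 - 20 = 4.
The best choice is 26 with utility 4.

26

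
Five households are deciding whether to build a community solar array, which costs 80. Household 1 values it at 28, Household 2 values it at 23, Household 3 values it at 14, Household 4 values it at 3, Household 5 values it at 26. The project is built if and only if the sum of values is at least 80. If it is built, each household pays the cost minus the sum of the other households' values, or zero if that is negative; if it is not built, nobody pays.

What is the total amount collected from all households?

35

Total value 94 ≥ cost 80, so it is built.
Household 1: others sum to 66; max(0, 80 - 66) = 14.
Household 2: others sum to 71; max(0, 80 - 71) = 9.
Household 3: others sum to 80; max(0, 80 - 80) = 0.
Household 4: others sum to 91; max(0, 80 - 91) = 0.
Household 5: others sum to 68; max(0, 80 - 68) = 12.
Total collected = 14 + 9 + 0 + 0 + 12 = 35.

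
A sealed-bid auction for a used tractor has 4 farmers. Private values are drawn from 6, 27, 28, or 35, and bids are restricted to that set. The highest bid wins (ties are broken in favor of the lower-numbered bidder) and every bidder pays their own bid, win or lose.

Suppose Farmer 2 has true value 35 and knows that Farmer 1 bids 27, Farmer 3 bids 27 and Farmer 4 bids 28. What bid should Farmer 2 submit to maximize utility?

Bid 6: loses but pays 6, utility -6.
Bid 27: loses but pays 27, utility -27.
Bid 28: wins, pays 28, utility 35 - 28 = 7.
Bid 35: wins, pays 35, utility 35 - 35 = 0.
The best choice is 28 with utility 7.

28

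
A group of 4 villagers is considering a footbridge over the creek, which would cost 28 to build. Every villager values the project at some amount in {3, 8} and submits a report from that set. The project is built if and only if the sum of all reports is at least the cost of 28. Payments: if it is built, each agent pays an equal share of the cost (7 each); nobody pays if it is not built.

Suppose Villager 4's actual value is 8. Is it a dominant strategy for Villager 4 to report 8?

Check each profile of the others' reports and compare truth against every alternative report.
Others report (8, 8, 8): truth gives 1, best alternative gives 0.
Others report (3, 3, 3): truth gives 0, best alternative gives 0.
Others report (3, 3, 8): truth gives 0, best alternative gives 0.
Others report (3, 8, 3): truth gives 0, best alternative gives 0.
Others report (3, 8, 8): truth gives 0, best alternative gives 0.
Others report (8, 3, 3): truth gives 0, best alternative gives 0.
(Remaining 2 profiles checked similarly; truth is weakly best in each.)
In every case the truthful report is at least as good as any alternative, so it is a dominant strategy.

Yes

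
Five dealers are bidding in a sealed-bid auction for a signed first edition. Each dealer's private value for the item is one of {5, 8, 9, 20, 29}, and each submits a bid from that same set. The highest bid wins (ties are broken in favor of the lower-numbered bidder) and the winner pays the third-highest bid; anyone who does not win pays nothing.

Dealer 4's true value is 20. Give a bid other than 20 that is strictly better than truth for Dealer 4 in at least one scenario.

29

Suppose Dealer 1 bids 5, Dealer 2 bids 5, Dealer 3 bids 5 and Dealer 5 bids 29.
Bid 20: loses, pays 0, utility 0.
Bid 29: wins, pays 5, utility 20 - 5 = 15.
So bidding 29 beats truth here (15 > 0).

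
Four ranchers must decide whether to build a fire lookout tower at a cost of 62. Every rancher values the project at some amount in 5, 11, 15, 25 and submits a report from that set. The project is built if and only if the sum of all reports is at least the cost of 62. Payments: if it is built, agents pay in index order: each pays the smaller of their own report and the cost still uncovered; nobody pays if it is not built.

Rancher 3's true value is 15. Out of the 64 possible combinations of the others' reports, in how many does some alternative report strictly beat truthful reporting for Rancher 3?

Others report (5, 25, 25): truth gives 0; report 11 gives 4 > 0. Violating.
Others report (11, 15, 25): truth gives 0; report 11 gives 4 > 0. Violating.
Others report (11, 25, 15): truth gives 0; report 11 gives 4 > 0. Violating.
Others report (11, 25, 25): truth gives 0; report 5 gives 10 > 0. Violating.
Others report (5, 5, 5): truth gives 0; no alternative beats it.
Others report (5, 5, 11): truth gives 0; no alternative beats it.
(Checking all 64 profiles: 19 have a profitable deviation, 45 do not.)

19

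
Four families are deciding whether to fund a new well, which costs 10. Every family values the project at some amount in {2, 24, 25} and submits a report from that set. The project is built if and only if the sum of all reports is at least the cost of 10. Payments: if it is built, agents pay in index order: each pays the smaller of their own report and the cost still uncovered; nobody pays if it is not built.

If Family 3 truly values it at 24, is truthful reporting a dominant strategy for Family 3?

Consider the case where Family 1 reports 2, Family 2 reports 2 and Family 4 reports 24.
Truthful report 24: project built, pays 6, utility 24 - 6 = 18.
Report 2 instead: project built, pays 2, utility 24 - 2 = 22.
Since 22 > 18, reporting 2 is strictly better here, so truthful reporting is not dominant.

No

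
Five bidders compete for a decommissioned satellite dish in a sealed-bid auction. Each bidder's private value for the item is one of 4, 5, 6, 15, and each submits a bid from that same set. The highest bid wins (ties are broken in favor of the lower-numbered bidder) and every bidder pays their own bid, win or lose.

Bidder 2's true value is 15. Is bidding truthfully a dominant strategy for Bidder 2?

Consider the case where Bidder 1 bids 4, Bidder 3 bids 4, Bidder 4 bids 4 and Bidder 5 bids 4.
Truthful bid 15: wins, pays 15, utility 15 - 15 = 0.
Bid 5 instead: wins, pays 5, utility 15 - 5 = 10.
Since 10 > 0, bidding 5 is strictly better here, so truthful bidding is not dominant.

No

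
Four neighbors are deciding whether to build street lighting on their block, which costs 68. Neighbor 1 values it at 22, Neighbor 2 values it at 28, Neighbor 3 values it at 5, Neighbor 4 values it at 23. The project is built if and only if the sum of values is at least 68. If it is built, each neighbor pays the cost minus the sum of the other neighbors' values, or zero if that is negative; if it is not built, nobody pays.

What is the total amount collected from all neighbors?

43

Total value 78 ≥ cost 68, so it is built.
Neighbor 1: others sum to 56; max(0, 68 - 56) = 12.
Neighbor 2: others sum to 50; max(0, 68 - 50) = 18.
Neighbor 3: others sum to 73; max(0, 68 - 73) = 0.
Neighbor 4: others sum to 55; max(0, 68 - 55) = 13.
Total collected = 12 + 18 + 0 + 13 = 43.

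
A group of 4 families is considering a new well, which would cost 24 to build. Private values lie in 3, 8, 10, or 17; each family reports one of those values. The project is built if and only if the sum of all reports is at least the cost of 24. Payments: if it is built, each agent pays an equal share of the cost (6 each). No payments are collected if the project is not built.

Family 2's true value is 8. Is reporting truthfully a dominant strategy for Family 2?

Consider the case where Family 1 reports 3, Family 3 reports 3 and Family 4 reports 3.
Truthful report 8: project not built, utility 0.
Report 17 instead: project built, pays 6, utility 8 - 6 = 2.
Since 2 > 0, reporting 17 is strictly better here, so truthful reporting is not dominant.

No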